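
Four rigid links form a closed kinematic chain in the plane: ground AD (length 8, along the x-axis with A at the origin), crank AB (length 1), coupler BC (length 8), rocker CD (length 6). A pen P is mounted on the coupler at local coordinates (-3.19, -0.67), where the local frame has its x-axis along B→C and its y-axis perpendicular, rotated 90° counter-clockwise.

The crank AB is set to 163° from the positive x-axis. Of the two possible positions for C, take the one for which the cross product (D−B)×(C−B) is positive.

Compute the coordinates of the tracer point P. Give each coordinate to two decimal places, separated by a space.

A=(0,0), D=(8.00,0)
B = A + 1.00·(cos163°, sin163°) = (-0.9563, 0.2924)
|BD| = 8.9611
circle(B,8.00) ∩ circle(D,6.00): a=6.0429, h=5.2425
  candidates: C₊=(5.2544,5.3349) cross=46.979; C₋=(4.9123,-5.1445) cross=-46.979
  mode + wants cross > 0 → take C=(5.2544,5.3349) (cross=46.979)
ex = (C−B)/|BC| = (0.7763,0.6303); ey = (-0.6303,0.7763)
P = B + -3.19·ex + -0.67·ey = (-3.0105,-2.2385)

-3.01 -2.24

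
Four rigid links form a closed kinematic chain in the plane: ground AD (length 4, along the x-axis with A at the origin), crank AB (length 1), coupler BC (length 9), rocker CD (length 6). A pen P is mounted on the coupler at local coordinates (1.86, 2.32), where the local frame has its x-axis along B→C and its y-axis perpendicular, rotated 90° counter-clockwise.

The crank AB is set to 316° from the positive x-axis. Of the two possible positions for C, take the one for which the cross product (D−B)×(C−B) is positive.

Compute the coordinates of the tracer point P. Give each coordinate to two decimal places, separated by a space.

A=(0,0), D=(4.00,0)
B = A + 1.00·(cos316°, sin316°) = (0.7193, -0.6947)
|BD| = 3.3534
circle(B,9.00) ∩ circle(D,6.00): a=8.3863, h=3.2665
  candidates: C₊=(8.2471,4.2382) cross=10.954; C₋=(9.6004,-2.1530) cross=-10.954
  mode + wants cross > 0 → take C=(8.2471,4.2382) (cross=10.954)
ex = (C−B)/|BC| = (0.8364,0.5481); ey = (-0.5481,0.8364)
P = B + 1.86·ex + 2.32·ey = (1.0035,2.2653)

1.00 2.27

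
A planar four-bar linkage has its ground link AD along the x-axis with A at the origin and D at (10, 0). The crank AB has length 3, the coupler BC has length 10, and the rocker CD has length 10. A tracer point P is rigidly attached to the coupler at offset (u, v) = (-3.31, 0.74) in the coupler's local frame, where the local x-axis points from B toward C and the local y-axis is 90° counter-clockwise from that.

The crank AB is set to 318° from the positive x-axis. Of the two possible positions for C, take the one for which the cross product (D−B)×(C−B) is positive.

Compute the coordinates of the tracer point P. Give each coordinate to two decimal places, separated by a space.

A=(0,0), D=(10.00,0)
B = A + 3.00·(cos318°, sin318°) = (2.2294, -2.0074)
|BD| = 8.0257
circle(B,10.00) ∩ circle(D,10.00): a=4.0128, h=9.1595
  candidates: C₊=(3.8237,7.8647) cross=73.511; C₋=(8.4057,-9.8721) cross=-73.511
  mode + wants cross > 0 → take C=(3.8237,7.8647) (cross=73.511)
ex = (C−B)/|BC| = (0.1594,0.9872); ey = (-0.9872,0.1594)
P = B + -3.31·ex + 0.74·ey = (0.9712,-5.1571)

0.97 -5.16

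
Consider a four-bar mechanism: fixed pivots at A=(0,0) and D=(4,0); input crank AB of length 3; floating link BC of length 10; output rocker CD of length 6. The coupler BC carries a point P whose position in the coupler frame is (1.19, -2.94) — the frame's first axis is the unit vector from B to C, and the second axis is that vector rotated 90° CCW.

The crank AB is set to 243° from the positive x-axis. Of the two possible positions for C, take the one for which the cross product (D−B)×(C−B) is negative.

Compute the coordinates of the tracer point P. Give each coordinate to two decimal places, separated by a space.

A=(0,0), D=(4.00,0)
B = A + 3.00·(cos243°, sin243°) = (-1.3620, -2.6730)
|BD| = 5.9913
circle(B,10.00) ∩ circle(D,6.00): a=8.3367, h=5.5226
  candidates: C₊=(3.6351,5.9889) cross=33.088; C₋=(8.5630,-3.8961) cross=-33.088
  mode - wants cross < 0 → take C=(8.5630,-3.8961) (cross=-33.088)
ex = (C−B)/|BC| = (0.9925,-0.1223); ey = (0.1223,0.9925)
P = B + 1.19·ex + -2.94·ey = (-0.5405,-5.7365)

-0.54 -5.74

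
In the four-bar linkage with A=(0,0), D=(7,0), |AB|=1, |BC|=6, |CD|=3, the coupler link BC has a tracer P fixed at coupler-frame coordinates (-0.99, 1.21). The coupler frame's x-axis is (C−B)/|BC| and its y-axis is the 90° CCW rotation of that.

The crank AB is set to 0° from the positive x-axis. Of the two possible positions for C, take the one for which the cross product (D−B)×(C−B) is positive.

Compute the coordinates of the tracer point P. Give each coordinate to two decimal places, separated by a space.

A=(0,0), D=(7.00,0)
B = A + 1.00·(cos0°, sin0°) = (1.0000, 0.0000)
|BD| = 6.0000
circle(B,6.00) ∩ circle(D,3.00): a=5.2500, h=2.9047
  candidates: C₊=(6.2500,2.9047) cross=17.428; C₋=(6.2500,-2.9047) cross=-17.428
  mode + wants cross > 0 → take C=(6.2500,2.9047) (cross=17.428)
ex = (C−B)/|BC| = (0.8750,0.4841); ey = (-0.4841,0.8750)
P = B + -0.99·ex + 1.21·ey = (-0.4520,0.5795)

-0.45 0.58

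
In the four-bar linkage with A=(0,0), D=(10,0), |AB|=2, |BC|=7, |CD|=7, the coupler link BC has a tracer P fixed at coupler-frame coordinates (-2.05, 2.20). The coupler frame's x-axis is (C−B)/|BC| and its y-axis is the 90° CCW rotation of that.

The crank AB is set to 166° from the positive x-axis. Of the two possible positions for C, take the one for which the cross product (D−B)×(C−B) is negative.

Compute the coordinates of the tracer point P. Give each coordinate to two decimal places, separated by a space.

-2.42 3.45

A=(0,0), D=(10.00,0)
B = A + 2.00·(cos166°, sin166°) = (-1.9406, 0.4838)
|BD| = 11.9504
circle(B,7.00) ∩ circle(D,7.00): a=5.9752, h=3.6465
  candidates: C₊=(4.1773,3.8854) cross=43.577; C₋=(3.8821,-3.4016) cross=-43.577
  mode - wants cross < 0 → take C=(3.8821,-3.4016) (cross=-43.577)
ex = (C−B)/|BC| = (0.8318,-0.5551); ey = (0.5551,0.8318)
P = B + -2.05·ex + 2.20·ey = (-2.4247,3.4517)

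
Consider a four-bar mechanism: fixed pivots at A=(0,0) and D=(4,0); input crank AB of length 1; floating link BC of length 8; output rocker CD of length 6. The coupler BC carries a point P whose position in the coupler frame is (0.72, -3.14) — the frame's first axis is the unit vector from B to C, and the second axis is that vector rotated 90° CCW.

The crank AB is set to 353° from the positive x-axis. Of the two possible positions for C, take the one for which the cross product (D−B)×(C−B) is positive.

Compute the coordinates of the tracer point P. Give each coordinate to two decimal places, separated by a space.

3.63 -1.97

A=(0,0), D=(4.00,0)
B = A + 1.00·(cos353°, sin353°) = (0.9925, -0.1219)
|BD| = 3.0099
circle(B,8.00) ∩ circle(D,6.00): a=6.1562, h=5.1089
  candidates: C₊=(6.9369,5.2321) cross=15.377; C₋=(7.3506,-4.9773) cross=-15.377
  mode + wants cross > 0 → take C=(6.9369,5.2321) (cross=15.377)
ex = (C−B)/|BC| = (0.7430,0.6692); ey = (-0.6692,0.7430)
P = B + 0.72·ex + -3.14·ey = (3.6290,-1.9732)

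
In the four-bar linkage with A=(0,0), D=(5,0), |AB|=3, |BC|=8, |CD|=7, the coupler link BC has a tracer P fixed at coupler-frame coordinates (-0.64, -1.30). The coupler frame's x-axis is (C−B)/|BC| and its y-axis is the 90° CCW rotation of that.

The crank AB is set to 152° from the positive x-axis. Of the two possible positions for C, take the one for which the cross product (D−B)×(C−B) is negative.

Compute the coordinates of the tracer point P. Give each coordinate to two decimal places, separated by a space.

-4.10 1.39

A=(0,0), D=(5.00,0)
B = A + 3.00·(cos152°, sin152°) = (-2.6488, 1.4084)
|BD| = 7.7774
circle(B,8.00) ∩ circle(D,7.00): a=4.8530, h=6.3599
  candidates: C₊=(3.2757,6.7843) cross=49.463; C₋=(0.9723,-5.7251) cross=-49.463
  mode - wants cross < 0 → take C=(0.9723,-5.7251) (cross=-49.463)
ex = (C−B)/|BC| = (0.4526,-0.8917); ey = (0.8917,0.4526)
P = B + -0.64·ex + -1.30·ey = (-4.0977,1.3907)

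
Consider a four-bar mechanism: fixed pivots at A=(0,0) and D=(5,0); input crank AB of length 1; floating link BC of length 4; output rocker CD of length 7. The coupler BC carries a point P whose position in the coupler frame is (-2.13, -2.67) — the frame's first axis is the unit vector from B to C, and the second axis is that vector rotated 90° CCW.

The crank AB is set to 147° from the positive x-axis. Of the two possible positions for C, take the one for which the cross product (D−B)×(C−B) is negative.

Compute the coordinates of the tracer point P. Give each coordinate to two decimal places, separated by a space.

-3.37 2.84

A=(0,0), D=(5.00,0)
B = A + 1.00·(cos147°, sin147°) = (-0.8387, 0.5446)
|BD| = 5.8640
circle(B,4.00) ∩ circle(D,7.00): a=0.1182, h=3.9983
  candidates: C₊=(-0.3496,4.5146) cross=23.446; C₋=(-1.0923,-3.4473) cross=-23.446
  mode - wants cross < 0 → take C=(-1.0923,-3.4473) (cross=-23.446)
ex = (C−B)/|BC| = (-0.0634,-0.9980); ey = (0.9980,-0.0634)
P = B + -2.13·ex + -2.67·ey = (-3.3682,2.8396)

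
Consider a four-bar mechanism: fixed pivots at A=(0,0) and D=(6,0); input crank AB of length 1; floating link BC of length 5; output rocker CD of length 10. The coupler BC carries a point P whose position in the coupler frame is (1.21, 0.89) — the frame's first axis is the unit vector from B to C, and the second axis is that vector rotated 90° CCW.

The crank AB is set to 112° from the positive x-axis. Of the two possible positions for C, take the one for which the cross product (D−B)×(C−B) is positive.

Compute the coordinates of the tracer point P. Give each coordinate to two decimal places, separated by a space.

A=(0,0), D=(6.00,0)
B = A + 1.00·(cos112°, sin112°) = (-0.3746, 0.9272)
|BD| = 6.4417
circle(B,5.00) ∩ circle(D,10.00): a=-2.6006, h=4.2705
  candidates: C₊=(-2.3335,5.5275) cross=27.509; C₋=(-3.5628,-2.9245) cross=-27.509
  mode + wants cross > 0 → take C=(-2.3335,5.5275) (cross=27.509)
ex = (C−B)/|BC| = (-0.3918,0.9201); ey = (-0.9201,-0.3918)
P = B + 1.21·ex + 0.89·ey = (-1.6675,1.6918)

-1.67 1.69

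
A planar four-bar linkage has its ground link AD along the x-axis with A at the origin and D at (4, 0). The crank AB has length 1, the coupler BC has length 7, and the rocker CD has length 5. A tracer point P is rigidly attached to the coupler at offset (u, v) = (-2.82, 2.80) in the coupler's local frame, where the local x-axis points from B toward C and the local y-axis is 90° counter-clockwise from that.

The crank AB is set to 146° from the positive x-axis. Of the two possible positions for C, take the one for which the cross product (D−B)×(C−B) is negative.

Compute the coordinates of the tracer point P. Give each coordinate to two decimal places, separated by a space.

-0.35 4.50

A=(0,0), D=(4.00,0)
B = A + 1.00·(cos146°, sin146°) = (-0.8290, 0.5592)
|BD| = 4.8613
circle(B,7.00) ∩ circle(D,5.00): a=4.8991, h=4.9999
  candidates: C₊=(4.6127,4.9623) cross=24.306; C₋=(3.4624,-4.9710) cross=-24.306
  mode - wants cross < 0 → take C=(3.4624,-4.9710) (cross=-24.306)
ex = (C−B)/|BC| = (0.6131,-0.7900); ey = (0.7900,0.6131)
P = B + -2.82·ex + 2.80·ey = (-0.3458,4.5037)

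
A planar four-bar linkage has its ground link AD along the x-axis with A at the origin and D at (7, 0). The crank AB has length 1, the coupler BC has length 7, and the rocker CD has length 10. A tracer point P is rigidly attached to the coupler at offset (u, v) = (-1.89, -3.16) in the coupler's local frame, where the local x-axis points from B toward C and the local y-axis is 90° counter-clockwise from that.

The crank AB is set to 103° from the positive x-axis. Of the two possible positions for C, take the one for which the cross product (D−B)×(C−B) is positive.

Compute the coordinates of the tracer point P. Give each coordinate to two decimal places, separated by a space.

A=(0,0), D=(7.00,0)
B = A + 1.00·(cos103°, sin103°) = (-0.2250, 0.9744)
|BD| = 7.2904
circle(B,7.00) ∩ circle(D,10.00): a=0.1474, h=6.9984
  candidates: C₊=(0.8565,7.8903) cross=51.021; C₋=(-1.0142,-5.9810) cross=-51.021
  mode + wants cross > 0 → take C=(0.8565,7.8903) (cross=51.021)
ex = (C−B)/|BC| = (0.1545,0.9880); ey = (-0.9880,0.1545)
P = B + -1.89·ex + -3.16·ey = (2.6051,-1.3811)

2.61 -1.38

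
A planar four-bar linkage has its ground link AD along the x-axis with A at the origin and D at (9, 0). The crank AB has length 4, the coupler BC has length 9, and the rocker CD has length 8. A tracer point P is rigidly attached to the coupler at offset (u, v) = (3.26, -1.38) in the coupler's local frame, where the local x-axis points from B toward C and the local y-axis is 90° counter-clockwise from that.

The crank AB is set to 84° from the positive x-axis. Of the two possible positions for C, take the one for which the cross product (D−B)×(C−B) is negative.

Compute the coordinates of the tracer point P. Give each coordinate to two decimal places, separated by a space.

-0.14 0.48

A=(0,0), D=(9.00,0)
B = A + 4.00·(cos84°, sin84°) = (0.4181, 3.9781)
|BD| = 9.4591
circle(B,9.00) ∩ circle(D,8.00): a=5.6281, h=7.0231
  candidates: C₊=(8.4780,7.9829) cross=66.432; C₋=(2.5707,-4.7607) cross=-66.432
  mode - wants cross < 0 → take C=(2.5707,-4.7607) (cross=-66.432)
ex = (C−B)/|BC| = (0.2392,-0.9710); ey = (0.9710,0.2392)
P = B + 3.26·ex + -1.38·ey = (-0.1421,0.4826)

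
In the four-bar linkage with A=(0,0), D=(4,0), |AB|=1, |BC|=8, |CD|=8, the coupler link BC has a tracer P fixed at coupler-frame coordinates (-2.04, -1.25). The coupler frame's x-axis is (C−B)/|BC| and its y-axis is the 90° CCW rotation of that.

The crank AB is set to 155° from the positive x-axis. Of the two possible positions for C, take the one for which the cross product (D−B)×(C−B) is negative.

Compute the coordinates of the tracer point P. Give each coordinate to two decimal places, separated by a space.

A=(0,0), D=(4.00,0)
B = A + 1.00·(cos155°, sin155°) = (-0.9063, 0.4226)
|BD| = 4.9245
circle(B,8.00) ∩ circle(D,8.00): a=2.4622, h=7.6117
  candidates: C₊=(2.2001,7.7949) cross=37.483; C₋=(0.8936,-7.3723) cross=-37.483
  mode - wants cross < 0 → take C=(0.8936,-7.3723) (cross=-37.483)
ex = (C−B)/|BC| = (0.2250,-0.9744); ey = (0.9744,0.2250)
P = B + -2.04·ex + -1.25·ey = (-2.5832,2.1291)

-2.58 2.13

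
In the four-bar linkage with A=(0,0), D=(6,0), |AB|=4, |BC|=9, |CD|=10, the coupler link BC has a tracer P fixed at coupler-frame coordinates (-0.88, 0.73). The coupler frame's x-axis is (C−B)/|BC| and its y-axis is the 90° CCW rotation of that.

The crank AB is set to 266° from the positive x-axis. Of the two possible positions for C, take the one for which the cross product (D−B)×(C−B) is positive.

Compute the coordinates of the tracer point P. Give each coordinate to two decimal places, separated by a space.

-0.73 -5.04

A=(0,0), D=(6.00,0)
B = A + 4.00·(cos266°, sin266°) = (-0.2790, -3.9903)
|BD| = 7.4396
circle(B,9.00) ∩ circle(D,10.00): a=2.4429, h=8.6621
  candidates: C₊=(-2.8632,4.6308) cross=64.443; C₋=(6.4287,-9.9908) cross=-64.443
  mode + wants cross > 0 → take C=(-2.8632,4.6308) (cross=64.443)
ex = (C−B)/|BC| = (-0.2871,0.9579); ey = (-0.9579,-0.2871)
P = B + -0.88·ex + 0.73·ey = (-0.7256,-5.0428)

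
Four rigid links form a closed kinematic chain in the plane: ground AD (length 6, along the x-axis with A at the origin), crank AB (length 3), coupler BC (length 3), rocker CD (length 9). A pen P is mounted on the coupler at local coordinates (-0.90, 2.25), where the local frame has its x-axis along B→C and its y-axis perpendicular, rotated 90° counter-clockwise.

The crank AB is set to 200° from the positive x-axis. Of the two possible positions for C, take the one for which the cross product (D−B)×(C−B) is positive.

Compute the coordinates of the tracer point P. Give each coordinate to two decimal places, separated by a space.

A=(0,0), D=(6.00,0)
B = A + 3.00·(cos200°, sin200°) = (-2.8191, -1.0261)
|BD| = 8.8786
circle(B,3.00) ∩ circle(D,9.00): a=0.3846, h=2.9752
  candidates: C₊=(-2.7809,1.9737) cross=26.416; C₋=(-2.0932,-3.9369) cross=-26.416
  mode + wants cross > 0 → take C=(-2.7809,1.9737) (cross=26.416)
ex = (C−B)/|BC| = (0.0127,0.9999); ey = (-0.9999,0.0127)
P = B + -0.90·ex + 2.25·ey = (-5.0803,-1.8974)

-5.08 -1.90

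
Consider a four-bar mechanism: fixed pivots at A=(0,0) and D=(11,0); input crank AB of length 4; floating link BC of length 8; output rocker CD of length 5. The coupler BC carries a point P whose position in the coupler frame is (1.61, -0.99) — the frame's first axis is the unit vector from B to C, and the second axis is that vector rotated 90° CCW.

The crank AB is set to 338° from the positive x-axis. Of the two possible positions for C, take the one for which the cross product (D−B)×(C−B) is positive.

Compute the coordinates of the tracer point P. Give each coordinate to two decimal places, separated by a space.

A=(0,0), D=(11.00,0)
B = A + 4.00·(cos338°, sin338°) = (3.7087, -1.4984)
|BD| = 7.4436
circle(B,8.00) ∩ circle(D,5.00): a=6.3415, h=4.8770
  candidates: C₊=(8.9387,4.5553) cross=36.303; C₋=(10.9022,-4.9990) cross=-36.303
  mode + wants cross > 0 → take C=(8.9387,4.5553) (cross=36.303)
ex = (C−B)/|BC| = (0.6537,0.7567); ey = (-0.7567,0.6537)
P = B + 1.61·ex + -0.99·ey = (5.5104,-0.9273)

5.51 -0.93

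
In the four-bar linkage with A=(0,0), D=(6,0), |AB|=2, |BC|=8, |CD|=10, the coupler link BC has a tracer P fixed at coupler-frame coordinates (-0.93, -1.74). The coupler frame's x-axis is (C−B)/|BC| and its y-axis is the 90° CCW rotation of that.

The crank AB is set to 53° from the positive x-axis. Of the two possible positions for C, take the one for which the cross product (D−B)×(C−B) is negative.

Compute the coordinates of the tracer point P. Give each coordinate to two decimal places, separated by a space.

A=(0,0), D=(6.00,0)
B = A + 2.00·(cos53°, sin53°) = (1.2036, 1.5973)
|BD| = 5.0553
circle(B,8.00) ∩ circle(D,10.00): a=-1.0329, h=7.9330
  candidates: C₊=(2.7301,9.4503) cross=40.104; C₋=(-2.2829,-5.6030) cross=-40.104
  mode - wants cross < 0 → take C=(-2.2829,-5.6030) (cross=-40.104)
ex = (C−B)/|BC| = (-0.4358,-0.9000); ey = (0.9000,-0.4358)
P = B + -0.93·ex + -1.74·ey = (0.0429,3.1926)

0.04 3.19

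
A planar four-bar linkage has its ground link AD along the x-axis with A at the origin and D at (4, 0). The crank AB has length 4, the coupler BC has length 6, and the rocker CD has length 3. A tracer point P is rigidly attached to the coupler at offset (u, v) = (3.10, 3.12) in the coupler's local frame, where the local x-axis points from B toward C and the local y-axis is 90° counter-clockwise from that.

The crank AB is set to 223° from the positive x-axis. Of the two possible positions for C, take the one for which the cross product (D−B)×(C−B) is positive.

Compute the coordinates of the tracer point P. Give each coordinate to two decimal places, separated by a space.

-2.88 1.67

A=(0,0), D=(4.00,0)
B = A + 4.00·(cos223°, sin223°) = (-2.9254, -2.7280)
|BD| = 7.4433
circle(B,6.00) ∩ circle(D,3.00): a=5.5354, h=2.3151
  candidates: C₊=(1.3763,1.4547) cross=17.232; C₋=(3.0733,-2.8533) cross=-17.232
  mode + wants cross > 0 → take C=(1.3763,1.4547) (cross=17.232)
ex = (C−B)/|BC| = (0.7170,0.6971); ey = (-0.6971,0.7170)
P = B + 3.10·ex + 3.12·ey = (-2.8779,1.6700)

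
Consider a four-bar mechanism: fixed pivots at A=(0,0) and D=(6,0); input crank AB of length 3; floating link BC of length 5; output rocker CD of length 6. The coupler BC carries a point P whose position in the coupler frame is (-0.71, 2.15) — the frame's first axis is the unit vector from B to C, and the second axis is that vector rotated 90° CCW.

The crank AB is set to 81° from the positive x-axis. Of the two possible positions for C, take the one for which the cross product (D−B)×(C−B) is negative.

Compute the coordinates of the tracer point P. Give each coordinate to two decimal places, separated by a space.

2.63 3.62

A=(0,0), D=(6.00,0)
B = A + 3.00·(cos81°, sin81°) = (0.4693, 2.9631)
|BD| = 6.2744
circle(B,5.00) ∩ circle(D,6.00): a=2.2606, h=4.4598
  candidates: C₊=(4.5681,5.8266) cross=27.982; C₋=(0.3559,-2.0356) cross=-27.982
  mode - wants cross < 0 → take C=(0.3559,-2.0356) (cross=-27.982)
ex = (C−B)/|BC| = (-0.0227,-0.9997); ey = (0.9997,-0.0227)
P = B + -0.71·ex + 2.15·ey = (2.6349,3.6241)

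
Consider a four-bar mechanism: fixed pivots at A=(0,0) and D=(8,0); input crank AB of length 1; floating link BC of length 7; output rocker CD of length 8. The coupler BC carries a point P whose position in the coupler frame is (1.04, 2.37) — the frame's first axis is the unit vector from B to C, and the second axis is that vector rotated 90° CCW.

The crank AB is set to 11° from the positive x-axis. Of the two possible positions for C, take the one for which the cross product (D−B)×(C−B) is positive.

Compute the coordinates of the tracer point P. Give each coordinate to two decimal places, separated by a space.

-0.83 2.04

A=(0,0), D=(8.00,0)
B = A + 1.00·(cos11°, sin11°) = (0.9816, 0.1908)
|BD| = 7.0210
circle(B,7.00) ∩ circle(D,8.00): a=2.4423, h=6.5601
  candidates: C₊=(3.6013,6.6821) cross=46.058; C₋=(3.2447,-6.4333) cross=-46.058
  mode + wants cross > 0 → take C=(3.6013,6.6821) (cross=46.058)
ex = (C−B)/|BC| = (0.3742,0.9273); ey = (-0.9273,0.3742)
P = B + 1.04·ex + 2.37·ey = (-0.8270,2.0422)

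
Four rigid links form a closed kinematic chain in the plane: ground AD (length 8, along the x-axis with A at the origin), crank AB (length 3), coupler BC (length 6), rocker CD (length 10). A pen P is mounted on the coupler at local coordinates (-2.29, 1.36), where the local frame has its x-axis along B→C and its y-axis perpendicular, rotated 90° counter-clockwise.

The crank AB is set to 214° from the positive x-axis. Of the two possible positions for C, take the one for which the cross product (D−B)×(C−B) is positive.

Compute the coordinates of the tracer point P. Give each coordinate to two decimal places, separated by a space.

-4.34 -3.59

A=(0,0), D=(8.00,0)
B = A + 3.00·(cos214°, sin214°) = (-2.4871, -1.6776)
|BD| = 10.6204
circle(B,6.00) ∩ circle(D,10.00): a=2.2972, h=5.5428
  candidates: C₊=(-1.0943,4.1585) cross=58.867; C₋=(0.6567,-6.7880) cross=-58.867
  mode + wants cross > 0 → take C=(-1.0943,4.1585) (cross=58.867)
ex = (C−B)/|BC| = (0.2321,0.9727); ey = (-0.9727,0.2321)
P = B + -2.29·ex + 1.36·ey = (-4.3415,-3.5893)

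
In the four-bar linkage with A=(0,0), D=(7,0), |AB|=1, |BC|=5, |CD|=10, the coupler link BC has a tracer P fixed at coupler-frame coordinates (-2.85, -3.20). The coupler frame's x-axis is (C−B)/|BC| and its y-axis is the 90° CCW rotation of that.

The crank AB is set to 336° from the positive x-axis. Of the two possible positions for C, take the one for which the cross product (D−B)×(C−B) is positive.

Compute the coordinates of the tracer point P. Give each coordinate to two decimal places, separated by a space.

A=(0,0), D=(7.00,0)
B = A + 1.00·(cos336°, sin336°) = (0.9135, -0.4067)
|BD| = 6.1000
circle(B,5.00) ∩ circle(D,10.00): a=-3.0975, h=3.9250
  candidates: C₊=(-2.4388,3.3030) cross=23.943; C₋=(-1.9153,-4.5295) cross=-23.943
  mode + wants cross > 0 → take C=(-2.4388,3.3030) (cross=23.943)
ex = (C−B)/|BC| = (-0.6705,0.7419); ey = (-0.7419,-0.6705)
P = B + -2.85·ex + -3.20·ey = (5.1986,-0.3758)

5.20 -0.38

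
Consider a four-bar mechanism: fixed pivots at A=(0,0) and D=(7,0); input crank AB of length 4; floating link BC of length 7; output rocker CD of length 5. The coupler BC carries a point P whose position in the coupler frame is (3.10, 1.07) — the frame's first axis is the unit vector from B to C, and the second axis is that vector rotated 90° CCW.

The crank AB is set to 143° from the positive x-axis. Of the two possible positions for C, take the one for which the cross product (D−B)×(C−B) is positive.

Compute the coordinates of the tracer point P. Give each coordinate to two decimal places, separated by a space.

A=(0,0), D=(7.00,0)
B = A + 4.00·(cos143°, sin143°) = (-3.1945, 2.4073)
|BD| = 10.4749
circle(B,7.00) ∩ circle(D,5.00): a=6.3830, h=2.8734
  candidates: C₊=(3.6780,3.7369) cross=30.099; C₋=(2.3573,-1.8562) cross=-30.099
  mode + wants cross > 0 → take C=(3.6780,3.7369) (cross=30.099)
ex = (C−B)/|BC| = (0.9818,0.1899); ey = (-0.1899,0.9818)
P = B + 3.10·ex + 1.07·ey = (-0.3542,4.0466)

-0.35 4.05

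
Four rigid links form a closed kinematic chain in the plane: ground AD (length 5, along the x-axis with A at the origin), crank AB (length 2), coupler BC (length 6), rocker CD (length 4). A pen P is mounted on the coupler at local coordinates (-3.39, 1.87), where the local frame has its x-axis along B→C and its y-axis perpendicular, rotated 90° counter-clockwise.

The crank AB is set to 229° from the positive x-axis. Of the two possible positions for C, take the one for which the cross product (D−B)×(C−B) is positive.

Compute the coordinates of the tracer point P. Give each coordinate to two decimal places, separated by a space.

A=(0,0), D=(5.00,0)
B = A + 2.00·(cos229°, sin229°) = (-1.3121, -1.5094)
|BD| = 6.4901
circle(B,6.00) ∩ circle(D,4.00): a=4.7859, h=3.6188
  candidates: C₊=(2.5009,3.1232) cross=23.486; C₋=(4.1841,-3.9159) cross=-23.486
  mode + wants cross > 0 → take C=(2.5009,3.1232) (cross=23.486)
ex = (C−B)/|BC| = (0.6355,0.7721); ey = (-0.7721,0.6355)
P = B + -3.39·ex + 1.87·ey = (-4.9103,-2.9385)

-4.91 -2.94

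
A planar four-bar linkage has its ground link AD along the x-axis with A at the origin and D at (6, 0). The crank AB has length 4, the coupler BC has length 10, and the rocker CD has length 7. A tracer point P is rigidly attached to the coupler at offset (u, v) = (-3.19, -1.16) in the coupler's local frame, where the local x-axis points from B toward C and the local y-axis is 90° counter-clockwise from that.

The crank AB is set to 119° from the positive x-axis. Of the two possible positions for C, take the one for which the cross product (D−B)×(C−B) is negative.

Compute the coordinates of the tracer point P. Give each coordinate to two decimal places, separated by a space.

A=(0,0), D=(6.00,0)
B = A + 4.00·(cos119°, sin119°) = (-1.9392, 3.4985)
|BD| = 8.6759
circle(B,10.00) ∩ circle(D,7.00): a=7.2771, h=6.8588
  candidates: C₊=(7.4858,6.8405) cross=59.506; C₋=(1.9542,-5.7124) cross=-59.506
  mode - wants cross < 0 → take C=(1.9542,-5.7124) (cross=-59.506)
ex = (C−B)/|BC| = (0.3893,-0.9211); ey = (0.9211,0.3893)
P = B + -3.19·ex + -1.16·ey = (-4.2497,5.9851)

-4.25 5.99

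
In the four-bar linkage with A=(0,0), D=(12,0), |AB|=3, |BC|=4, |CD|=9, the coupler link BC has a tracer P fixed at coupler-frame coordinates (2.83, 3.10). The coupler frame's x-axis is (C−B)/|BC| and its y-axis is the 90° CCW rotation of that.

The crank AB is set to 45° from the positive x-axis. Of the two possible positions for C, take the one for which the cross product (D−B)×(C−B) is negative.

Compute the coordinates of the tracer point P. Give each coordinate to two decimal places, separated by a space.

5.85 0.20

A=(0,0), D=(12.00,0)
B = A + 3.00·(cos45°, sin45°) = (2.1213, 2.1213)
|BD| = 10.1039
circle(B,4.00) ∩ circle(D,9.00): a=1.8354, h=3.5541
  candidates: C₊=(4.6619,5.2109) cross=35.910; C₋=(3.1696,-1.7389) cross=-35.910
  mode - wants cross < 0 → take C=(3.1696,-1.7389) (cross=-35.910)
ex = (C−B)/|BC| = (0.2621,-0.9651); ey = (0.9651,0.2621)
P = B + 2.83·ex + 3.10·ey = (5.8546,0.2026)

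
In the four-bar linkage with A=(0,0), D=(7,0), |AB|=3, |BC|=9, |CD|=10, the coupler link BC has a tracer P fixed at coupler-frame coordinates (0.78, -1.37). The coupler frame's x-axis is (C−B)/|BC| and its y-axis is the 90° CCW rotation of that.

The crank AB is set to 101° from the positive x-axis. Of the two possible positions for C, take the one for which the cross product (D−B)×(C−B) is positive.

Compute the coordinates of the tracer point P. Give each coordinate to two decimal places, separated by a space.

A=(0,0), D=(7.00,0)
B = A + 3.00·(cos101°, sin101°) = (-0.5724, 2.9449)
|BD| = 8.1249
circle(B,9.00) ∩ circle(D,10.00): a=2.8932, h=8.5223
  candidates: C₊=(5.2130,9.8390) cross=69.243; C₋=(-0.9649,-6.0466) cross=-69.243
  mode + wants cross > 0 → take C=(5.2130,9.8390) (cross=69.243)
ex = (C−B)/|BC| = (0.6428,0.7660); ey = (-0.7660,0.6428)
P = B + 0.78·ex + -1.37·ey = (0.9784,2.6617)

0.98 2.66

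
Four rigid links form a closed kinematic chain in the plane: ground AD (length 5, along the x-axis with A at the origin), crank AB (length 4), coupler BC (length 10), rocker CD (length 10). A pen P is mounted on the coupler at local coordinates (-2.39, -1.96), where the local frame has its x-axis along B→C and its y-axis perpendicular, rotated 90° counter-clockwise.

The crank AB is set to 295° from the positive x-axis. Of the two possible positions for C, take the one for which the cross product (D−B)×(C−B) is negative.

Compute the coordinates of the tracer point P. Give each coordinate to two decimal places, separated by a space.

A=(0,0), D=(5.00,0)
B = A + 4.00·(cos295°, sin295°) = (1.6905, -3.6252)
|BD| = 4.9087
circle(B,10.00) ∩ circle(D,10.00): a=2.4543, h=9.6941
  candidates: C₊=(-3.8142,4.7233) cross=47.586; C₋=(10.5047,-8.3486) cross=-47.586
  mode - wants cross < 0 → take C=(10.5047,-8.3486) (cross=-47.586)
ex = (C−B)/|BC| = (0.8814,-0.4723); ey = (0.4723,0.8814)
P = B + -2.39·ex + -1.96·ey = (-1.3419,-4.2239)

-1.34 -4.22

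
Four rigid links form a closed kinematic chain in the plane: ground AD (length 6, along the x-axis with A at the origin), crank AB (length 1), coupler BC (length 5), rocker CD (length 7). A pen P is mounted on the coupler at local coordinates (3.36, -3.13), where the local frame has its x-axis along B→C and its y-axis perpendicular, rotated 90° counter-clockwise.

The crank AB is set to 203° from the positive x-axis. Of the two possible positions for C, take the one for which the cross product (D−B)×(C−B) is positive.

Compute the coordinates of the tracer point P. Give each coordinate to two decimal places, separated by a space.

3.06 1.90

A=(0,0), D=(6.00,0)
B = A + 1.00·(cos203°, sin203°) = (-0.9205, -0.3907)
|BD| = 6.9315
circle(B,5.00) ∩ circle(D,7.00): a=1.7345, h=4.6895
  candidates: C₊=(0.5469,4.3891) cross=32.505; C₋=(1.0756,-4.9750) cross=-32.505
  mode + wants cross > 0 → take C=(0.5469,4.3891) (cross=32.505)
ex = (C−B)/|BC| = (0.2935,0.9560); ey = (-0.9560,0.2935)
P = B + 3.36·ex + -3.13·ey = (3.0578,1.9027)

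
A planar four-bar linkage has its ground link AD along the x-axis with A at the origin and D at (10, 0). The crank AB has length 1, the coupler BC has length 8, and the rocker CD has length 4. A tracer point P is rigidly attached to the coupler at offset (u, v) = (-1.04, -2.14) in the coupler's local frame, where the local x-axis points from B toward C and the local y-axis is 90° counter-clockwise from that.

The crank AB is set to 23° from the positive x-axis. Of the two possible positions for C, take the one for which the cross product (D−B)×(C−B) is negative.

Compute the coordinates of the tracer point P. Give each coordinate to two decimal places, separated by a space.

-1.02 -0.99

A=(0,0), D=(10.00,0)
B = A + 1.00·(cos23°, sin23°) = (0.9205, 0.3907)
|BD| = 9.0879
circle(B,8.00) ∩ circle(D,4.00): a=7.1848, h=3.5183
  candidates: C₊=(8.2500,3.5969) cross=31.974; C₋=(7.9474,-3.4332) cross=-31.974
  mode - wants cross < 0 → take C=(7.9474,-3.4332) (cross=-31.974)
ex = (C−B)/|BC| = (0.8784,-0.4780); ey = (0.4780,0.8784)
P = B + -1.04·ex + -2.14·ey = (-1.0159,-0.9919)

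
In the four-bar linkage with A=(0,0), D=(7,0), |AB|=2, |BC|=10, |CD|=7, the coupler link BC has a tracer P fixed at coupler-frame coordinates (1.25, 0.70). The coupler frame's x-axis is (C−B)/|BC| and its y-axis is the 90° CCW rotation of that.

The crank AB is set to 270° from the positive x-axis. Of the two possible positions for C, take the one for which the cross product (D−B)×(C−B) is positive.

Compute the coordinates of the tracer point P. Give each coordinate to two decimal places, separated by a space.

0.01 -0.57

A=(0,0), D=(7.00,0)
B = A + 2.00·(cos270°, sin270°) = (-0.0000, -2.0000)
|BD| = 7.2801
circle(B,10.00) ∩ circle(D,7.00): a=7.1427, h=6.9987
  candidates: C₊=(4.9452,6.6916) cross=50.951; C₋=(8.7906,-6.7671) cross=-50.951
  mode + wants cross > 0 → take C=(4.9452,6.6916) (cross=50.951)
ex = (C−B)/|BC| = (0.4945,0.8692); ey = (-0.8692,0.4945)
P = B + 1.25·ex + 0.70·ey = (0.0097,-0.5674)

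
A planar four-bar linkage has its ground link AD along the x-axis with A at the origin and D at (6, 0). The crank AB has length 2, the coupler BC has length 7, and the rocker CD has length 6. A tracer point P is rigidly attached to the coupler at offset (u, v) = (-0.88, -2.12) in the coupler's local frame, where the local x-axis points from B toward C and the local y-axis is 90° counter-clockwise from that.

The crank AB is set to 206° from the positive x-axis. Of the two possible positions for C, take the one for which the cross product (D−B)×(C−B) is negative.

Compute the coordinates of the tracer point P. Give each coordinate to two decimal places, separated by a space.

-3.85 -1.91

A=(0,0), D=(6.00,0)
B = A + 2.00·(cos206°, sin206°) = (-1.7976, -0.8767)
|BD| = 7.8467
circle(B,7.00) ∩ circle(D,6.00): a=4.7517, h=5.1401
  candidates: C₊=(2.3501,4.7621) cross=40.333; C₋=(3.4987,-5.4538) cross=-40.333
  mode - wants cross < 0 → take C=(3.4987,-5.4538) (cross=-40.333)
ex = (C−B)/|BC| = (0.7566,-0.6539); ey = (0.6539,0.7566)
P = B + -0.88·ex + -2.12·ey = (-3.8496,-1.9054)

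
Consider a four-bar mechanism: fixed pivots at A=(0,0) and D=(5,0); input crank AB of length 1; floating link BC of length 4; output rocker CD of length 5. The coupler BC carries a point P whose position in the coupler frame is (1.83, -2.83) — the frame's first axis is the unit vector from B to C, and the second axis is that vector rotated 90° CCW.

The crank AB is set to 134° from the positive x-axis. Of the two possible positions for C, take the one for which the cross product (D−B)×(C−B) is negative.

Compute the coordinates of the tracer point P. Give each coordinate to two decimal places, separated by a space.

-2.52 -2.11

A=(0,0), D=(5.00,0)
B = A + 1.00·(cos134°, sin134°) = (-0.6947, 0.7193)
|BD| = 5.7399
circle(B,4.00) ∩ circle(D,5.00): a=2.0860, h=3.4130
  candidates: C₊=(1.8026,3.8440) cross=19.590; C₋=(0.9471,-2.9282) cross=-19.590
  mode - wants cross < 0 → take C=(0.9471,-2.9282) (cross=-19.590)
ex = (C−B)/|BC| = (0.4104,-0.9119); ey = (0.9119,0.4104)
P = B + 1.83·ex + -2.83·ey = (-2.5242,-2.1110)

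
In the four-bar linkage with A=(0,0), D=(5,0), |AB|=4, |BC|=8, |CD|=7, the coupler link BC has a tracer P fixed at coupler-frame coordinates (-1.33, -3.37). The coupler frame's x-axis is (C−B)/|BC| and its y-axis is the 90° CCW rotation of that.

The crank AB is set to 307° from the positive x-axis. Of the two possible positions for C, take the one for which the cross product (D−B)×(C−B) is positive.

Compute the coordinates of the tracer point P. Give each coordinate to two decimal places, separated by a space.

A=(0,0), D=(5.00,0)
B = A + 4.00·(cos307°, sin307°) = (2.4073, -3.1945)
|BD| = 4.1143
circle(B,8.00) ∩ circle(D,7.00): a=3.8801, h=6.9961
  candidates: C₊=(-0.5797,4.2269) cross=28.784; C₋=(10.2845,-4.5907) cross=-28.784
  mode + wants cross > 0 → take C=(-0.5797,4.2269) (cross=28.784)
ex = (C−B)/|BC| = (-0.3734,0.9277); ey = (-0.9277,-0.3734)
P = B + -1.33·ex + -3.37·ey = (6.0301,-3.1701)

6.03 -3.17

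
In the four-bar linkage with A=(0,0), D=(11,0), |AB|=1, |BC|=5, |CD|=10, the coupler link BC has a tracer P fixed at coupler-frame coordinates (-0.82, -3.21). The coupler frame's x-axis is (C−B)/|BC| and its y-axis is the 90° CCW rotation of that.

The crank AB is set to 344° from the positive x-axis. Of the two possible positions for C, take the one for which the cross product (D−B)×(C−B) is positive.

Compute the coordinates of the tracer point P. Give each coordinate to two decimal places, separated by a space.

3.90 -1.81

A=(0,0), D=(11.00,0)
B = A + 1.00·(cos344°, sin344°) = (0.9613, -0.2756)
|BD| = 10.0425
circle(B,5.00) ∩ circle(D,10.00): a=1.2871, h=4.8315
  candidates: C₊=(2.1153,4.5894) cross=48.520; C₋=(2.3805,-5.0700) cross=-48.520
  mode + wants cross > 0 → take C=(2.1153,4.5894) (cross=48.520)
ex = (C−B)/|BC| = (0.2308,0.9730); ey = (-0.9730,0.2308)
P = B + -0.82·ex + -3.21·ey = (3.8953,-1.8144)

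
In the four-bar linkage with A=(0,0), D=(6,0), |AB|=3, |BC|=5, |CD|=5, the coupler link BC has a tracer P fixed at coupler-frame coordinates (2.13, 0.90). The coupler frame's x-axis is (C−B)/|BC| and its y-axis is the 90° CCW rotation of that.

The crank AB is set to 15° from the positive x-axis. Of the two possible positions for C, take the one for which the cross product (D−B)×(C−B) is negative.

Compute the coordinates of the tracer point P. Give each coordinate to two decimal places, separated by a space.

A=(0,0), D=(6.00,0)
B = A + 3.00·(cos15°, sin15°) = (2.8978, 0.7765)
|BD| = 3.1979
circle(B,5.00) ∩ circle(D,5.00): a=1.5990, h=4.7374
  candidates: C₊=(5.5991,4.9839) cross=15.150; C₋=(3.2986,-4.2074) cross=-15.150
  mode - wants cross < 0 → take C=(3.2986,-4.2074) (cross=-15.150)
ex = (C−B)/|BC| = (0.0802,-0.9968); ey = (0.9968,0.0802)
P = B + 2.13·ex + 0.90·ey = (3.9656,-1.2745)

3.97 -1.27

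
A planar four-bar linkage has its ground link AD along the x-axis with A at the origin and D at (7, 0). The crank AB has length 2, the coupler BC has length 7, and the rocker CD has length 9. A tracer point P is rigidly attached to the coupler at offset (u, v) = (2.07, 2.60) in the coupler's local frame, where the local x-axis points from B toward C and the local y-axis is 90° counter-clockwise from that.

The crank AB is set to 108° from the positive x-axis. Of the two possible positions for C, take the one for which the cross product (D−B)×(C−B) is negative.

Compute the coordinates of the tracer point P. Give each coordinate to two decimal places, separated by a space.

A=(0,0), D=(7.00,0)
B = A + 2.00·(cos108°, sin108°) = (-0.6180, 1.9021)
|BD| = 7.8519
circle(B,7.00) ∩ circle(D,9.00): a=1.8882, h=6.7405
  candidates: C₊=(2.8468,7.9844) cross=52.926; C₋=(-0.4189,-5.0951) cross=-52.926
  mode - wants cross < 0 → take C=(-0.4189,-5.0951) (cross=-52.926)
ex = (C−B)/|BC| = (0.0284,-0.9996); ey = (0.9996,0.0284)
P = B + 2.07·ex + 2.60·ey = (2.0398,-0.0931)

2.04 -0.09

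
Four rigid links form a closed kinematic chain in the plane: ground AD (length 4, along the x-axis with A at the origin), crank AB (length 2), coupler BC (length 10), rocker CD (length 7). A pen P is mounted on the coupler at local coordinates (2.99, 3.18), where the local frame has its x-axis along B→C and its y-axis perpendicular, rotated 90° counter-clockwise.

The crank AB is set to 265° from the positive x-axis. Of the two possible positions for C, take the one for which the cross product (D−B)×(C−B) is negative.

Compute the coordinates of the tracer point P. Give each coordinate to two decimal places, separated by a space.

A=(0,0), D=(4.00,0)
B = A + 2.00·(cos265°, sin265°) = (-0.1743, -1.9924)
|BD| = 4.6254
circle(B,10.00) ∩ circle(D,7.00): a=7.8257, h=6.2256
  candidates: C₊=(4.2065,6.9970) cross=28.796; C₋=(9.5699,-4.2399) cross=-28.796
  mode - wants cross < 0 → take C=(9.5699,-4.2399) (cross=-28.796)
ex = (C−B)/|BC| = (0.9744,-0.2248); ey = (0.2248,0.9744)
P = B + 2.99·ex + 3.18·ey = (3.4539,0.4342)

3.45 0.43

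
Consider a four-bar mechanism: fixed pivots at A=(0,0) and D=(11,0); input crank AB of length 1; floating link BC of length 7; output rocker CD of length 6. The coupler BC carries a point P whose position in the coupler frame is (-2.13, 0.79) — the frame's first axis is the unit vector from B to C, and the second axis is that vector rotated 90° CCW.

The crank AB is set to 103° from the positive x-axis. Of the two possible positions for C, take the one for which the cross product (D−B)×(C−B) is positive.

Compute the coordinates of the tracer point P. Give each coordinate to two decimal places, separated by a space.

A=(0,0), D=(11.00,0)
B = A + 1.00·(cos103°, sin103°) = (-0.2250, 0.9744)
|BD| = 11.2672
circle(B,7.00) ∩ circle(D,6.00): a=6.2105, h=3.2295
  candidates: C₊=(6.2415,3.6547) cross=36.388; C₋=(5.6830,-2.7802) cross=-36.388
  mode + wants cross > 0 → take C=(6.2415,3.6547) (cross=36.388)
ex = (C−B)/|BC| = (0.9238,0.3829); ey = (-0.3829,0.9238)
P = B + -2.13·ex + 0.79·ey = (-2.4951,0.8886)

-2.50 0.89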